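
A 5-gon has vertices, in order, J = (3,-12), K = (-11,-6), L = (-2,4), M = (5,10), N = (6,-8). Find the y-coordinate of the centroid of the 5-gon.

-502/197

Apply the shoelace (surveyor's) formula. First the cross-terms c_i = x_i·y_{i+1} − x_{i+1}·y_i:
  -150, -56, -40, -100, -48  ⇒  2A = -394, A = -197.
Then Σ (y_i + y_{i+1})·c_i = 3012, so ȳ = 3012 / (6·(-197)) = -502/197.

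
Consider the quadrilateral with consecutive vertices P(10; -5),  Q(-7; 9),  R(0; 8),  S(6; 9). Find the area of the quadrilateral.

84.5

Cross-terms: 55, -56, -48, -120  ⇒  Σ = -169
Area = |Σ|/2 = 84.5.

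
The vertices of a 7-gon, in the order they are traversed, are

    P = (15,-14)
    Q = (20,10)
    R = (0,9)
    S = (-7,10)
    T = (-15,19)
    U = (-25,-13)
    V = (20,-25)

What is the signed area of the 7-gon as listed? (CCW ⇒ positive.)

Apply Gauss's area formula: 2A = Σ (x_i·y_{i+1} − x_{i+1}·y_i), indices taken mod 7.
Σ = (430) + (180) + (63) + (17) + (670) + (885) + (95) = 2340
Signed area = Σ/2 = 1170 (positive ⇒ counter-clockwise traversal).

1170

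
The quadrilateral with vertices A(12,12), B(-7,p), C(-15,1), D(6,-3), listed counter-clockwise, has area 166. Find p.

4

Write out the shoelace sum; only the two edges meeting at B involve p:
2·Area = [(12·p − (-7)·12) + ((-7)·1 − (-15)·p)] + 147
       = 27·p + 224 = 332
⇒ p = 4.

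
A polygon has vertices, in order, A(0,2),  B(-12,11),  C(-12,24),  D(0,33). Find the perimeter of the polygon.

74

|AB| = √((-12)² + (9)²) = √225 = 15
|BC| = √((0)² + (13)²) = √169 = 13
|CD| = √((12)² + (9)²) = √225 = 15
|DA| = √((0)² + (-31)²) = √961 = 31
Perimeter = 15 + 13 + 15 + 31 = 74.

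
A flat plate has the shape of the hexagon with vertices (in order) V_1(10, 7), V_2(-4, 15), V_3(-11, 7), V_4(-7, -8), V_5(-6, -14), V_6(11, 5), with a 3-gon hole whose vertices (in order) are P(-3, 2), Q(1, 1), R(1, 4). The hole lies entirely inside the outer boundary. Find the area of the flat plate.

Outer boundary:
Apply the shoelace formula: 2A = Σ (x_i·y_{i+1} − x_{i+1}·y_i), indices taken mod 6.
Σ = (178) + (137) + (137) + (50) + (124) + (27) = 653
Area = |Σ|/2 = 326.5.
Hole:
Apply the shoelace (surveyor's) formula: 2A = Σ (x_i·y_{i+1} − x_{i+1}·y_i), indices taken mod 3.
Cross-terms: -5, 3, 14  ⇒  Σ = 12
Area = |Σ|/2 = 6.
Net area = 326.5 − 6 = 320.5.

320.5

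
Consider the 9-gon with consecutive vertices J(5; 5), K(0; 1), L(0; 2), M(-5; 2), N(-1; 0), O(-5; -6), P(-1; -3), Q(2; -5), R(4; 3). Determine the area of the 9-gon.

37

Apply the shoelace formula: 2A = Σ (x_i·y_{i+1} − x_{i+1}·y_i), indices taken mod 9.
Σ = (5) + (0) + (10) + (2) + (6) + (9) + (11) + (26) + (5) = 74
Area = |Σ|/2 = 37.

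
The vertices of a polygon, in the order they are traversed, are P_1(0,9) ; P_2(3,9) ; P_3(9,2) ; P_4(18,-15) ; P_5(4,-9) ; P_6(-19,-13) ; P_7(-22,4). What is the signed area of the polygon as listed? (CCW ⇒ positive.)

Apply Gauss's area formula: 2A = Σ (x_i·y_{i+1} − x_{i+1}·y_i), indices taken mod 7.
Σ = (-27) + (-75) + (-171) + (-102) + (-223) + (-362) + (-198) = -1158
Signed area = Σ/2 = -579 (negative ⇒ clockwise traversal).

-579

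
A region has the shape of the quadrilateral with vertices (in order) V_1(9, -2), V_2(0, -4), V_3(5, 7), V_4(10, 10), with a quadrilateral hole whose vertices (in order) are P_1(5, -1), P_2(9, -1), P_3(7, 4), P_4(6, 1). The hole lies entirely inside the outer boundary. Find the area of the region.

Outer boundary:
Apply the shoelace (surveyor's) formula: 2A = Σ (x_i·y_{i+1} − x_{i+1}·y_i), indices taken mod 4.
Σ = (-36) + (20) + (-20) + (-110) = -146
Area = |Σ|/2 = 73.
Hole:
P_1→P_2: (5)(-1) − (9)(-1) = 4
P_2→P_3: (9)(4) − (7)(-1) = 43
P_3→P_4: (7)(1) − (6)(4) = -17
P_4→P_1: (6)(-1) − (5)(1) = -11
Σ = 19
Area = |Σ|/2 = 9.5.
Net area = 73 − 9.5 = 63.5.

63.5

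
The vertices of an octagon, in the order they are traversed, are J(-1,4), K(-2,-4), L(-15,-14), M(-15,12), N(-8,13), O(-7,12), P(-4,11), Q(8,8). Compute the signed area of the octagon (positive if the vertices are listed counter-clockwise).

Σ = (12) + (-32) + (-390) + (-99) + (-5) + (-29) + (-120) + (40) = -623
Signed area = Σ/2 = -311.5 (negative ⇒ clockwise traversal).

-311.5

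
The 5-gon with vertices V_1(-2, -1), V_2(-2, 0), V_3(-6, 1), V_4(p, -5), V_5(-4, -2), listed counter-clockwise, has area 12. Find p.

-6

Write out the shoelace sum; only the two edges meeting at V_4 involve p:
2·Area = [((-6)·(-5) − p·1) + (p·(-2) − (-4)·(-5))] + -4
       = -3·p + 6 = 24
⇒ p = -6.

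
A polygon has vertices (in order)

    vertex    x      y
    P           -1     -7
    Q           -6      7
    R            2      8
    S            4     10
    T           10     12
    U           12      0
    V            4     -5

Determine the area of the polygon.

206

Apply the shoelace formula: 2A = Σ (x_i·y_{i+1} − x_{i+1}·y_i), indices taken mod 7.
Cross-terms: -49, -62, -12, -52, -144, -60, -33  ⇒  Σ = -412
Area = |Σ|/2 = 206.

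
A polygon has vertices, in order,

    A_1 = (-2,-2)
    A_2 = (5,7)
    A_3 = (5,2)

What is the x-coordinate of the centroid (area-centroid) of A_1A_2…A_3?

Apply the shoelace (surveyor's) formula. First the cross-terms c_i = x_i·y_{i+1} − x_{i+1}·y_i:
  -4, -25, -6  ⇒  2A = -35, A = -17.5.
Then Σ (x_i + x_{i+1})·c_i = -280, so x̄ = -280 / (6·(-17.5)) = 8/3.

8/3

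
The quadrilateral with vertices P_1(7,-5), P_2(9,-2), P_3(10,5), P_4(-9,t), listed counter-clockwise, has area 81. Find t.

The doubled signed area Σ (x_i y_{i+1} − x_{i+1} y_i) is linear in t.
With t=0 it equals 186; the coefficient of t is 3 (from the two edges through P_4).
So 3·t + 186 = 2·81 = 162 ⇒ t = -8.

-8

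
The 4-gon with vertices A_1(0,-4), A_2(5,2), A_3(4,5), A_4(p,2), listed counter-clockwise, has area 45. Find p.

-5

Write out the shoelace sum; only the two edges meeting at A_4 involve p:
2·Area = [(4·2 − p·5) + (p·(-4) − 0·2)] + 37
       = -9·p + 45 = 90
⇒ p = -5.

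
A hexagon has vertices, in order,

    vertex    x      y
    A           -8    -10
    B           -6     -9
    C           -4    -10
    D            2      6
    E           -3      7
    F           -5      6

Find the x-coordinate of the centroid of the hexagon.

-614/179

Apply the surveyor's formula. First the cross-terms c_i = x_i·y_{i+1} − x_{i+1}·y_i:
  12, 24, -4, 32, 17, 98  ⇒  2A = 179, A = 89.5.
Then Σ (x_i + x_{i+1})·c_i = -1842, so x̄ = -1842 / (6·89.5) = -614/179.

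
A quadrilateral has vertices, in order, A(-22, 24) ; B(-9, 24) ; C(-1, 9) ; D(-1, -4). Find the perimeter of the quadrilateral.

78

|AB| = √((13)² + (0)²) = √169 = 13
|BC| = √((8)² + (-15)²) = √289 = 17
|CD| = √((0)² + (-13)²) = √169 = 13
|DA| = √((-21)² + (28)²) = √1225 = 35
Perimeter = 13 + 17 + 13 + 35 = 78.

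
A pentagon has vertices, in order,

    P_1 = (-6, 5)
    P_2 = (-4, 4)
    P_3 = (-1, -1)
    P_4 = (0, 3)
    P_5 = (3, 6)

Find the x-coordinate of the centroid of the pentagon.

-59/43

Apply Gauss's area formula. First the cross-terms c_i = x_i·y_{i+1} − x_{i+1}·y_i:
  -4, 8, -3, -9, 51  ⇒  2A = 43, A = 21.5.
Then Σ (x_i + x_{i+1})·c_i = -177, so x̄ = -177 / (6·21.5) = -59/43.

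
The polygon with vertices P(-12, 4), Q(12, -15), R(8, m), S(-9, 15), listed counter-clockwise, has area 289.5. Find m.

The doubled signed area Σ (x_i y_{i+1} − x_{i+1} y_i) is linear in m.
With m=0 it equals 516; the coefficient of m is 21 (from the two edges through R).
So 21·m + 516 = 2·289.5 = 579 ⇒ m = 3.

3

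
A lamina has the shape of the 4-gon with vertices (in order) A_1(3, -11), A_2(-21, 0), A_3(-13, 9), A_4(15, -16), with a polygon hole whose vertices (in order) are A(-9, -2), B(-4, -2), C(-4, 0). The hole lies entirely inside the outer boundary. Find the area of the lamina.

227

Outer boundary:
A_1→A_2: (3)(0) − (-21)(-11) = -231
A_2→A_3: (-21)(9) − (-13)(0) = -189
A_3→A_4: (-13)(-16) − (15)(9) = 73
A_4→A_1: (15)(-11) − (3)(-16) = -117
Σ = -464
Area = |Σ|/2 = 232.
Hole:
A→B: (-9)(-2) − (-4)(-2) = 10
B→C: (-4)(0) − (-4)(-2) = -8
C→A: (-4)(-2) − (-9)(0) = 8
Σ = 10
Area = |Σ|/2 = 5.
Net area = 232 − 5 = 227.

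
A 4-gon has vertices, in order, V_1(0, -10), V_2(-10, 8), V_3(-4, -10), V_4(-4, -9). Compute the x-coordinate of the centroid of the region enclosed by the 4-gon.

Apply the shoelace (surveyor's) formula. First the cross-terms c_i = x_i·y_{i+1} − x_{i+1}·y_i:
  -100, 132, -4, 40  ⇒  2A = 68, A = 34.
Then Σ (x_i + x_{i+1})·c_i = -976, so x̄ = -976 / (6·34) = -244/51.

-244/51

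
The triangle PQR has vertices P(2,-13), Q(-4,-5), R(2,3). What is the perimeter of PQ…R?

36

|PQ| = √((-6)² + (8)²) = √100 = 10
|QR| = √((6)² + (8)²) = √100 = 10
|RP| = √((0)² + (-16)²) = √256 = 16
Perimeter = 10 + 10 + 16 = 36.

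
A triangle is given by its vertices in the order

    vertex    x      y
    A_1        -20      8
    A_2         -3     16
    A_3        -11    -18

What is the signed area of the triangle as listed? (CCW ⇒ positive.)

A_1→A_2: (-20)(16) − (-3)(8) = -296
A_2→A_3: (-3)(-18) − (-11)(16) = 230
A_3→A_1: (-11)(8) − (-20)(-18) = -448
Σ = -514
Signed area = Σ/2 = -257 (negative ⇒ clockwise traversal).

-257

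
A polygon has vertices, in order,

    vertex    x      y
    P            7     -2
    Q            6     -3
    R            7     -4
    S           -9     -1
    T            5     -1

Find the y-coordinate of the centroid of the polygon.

-131/66

Apply Gauss's area formula. First the cross-terms c_i = x_i·y_{i+1} − x_{i+1}·y_i:
  -9, -3, -43, 14, -3  ⇒  2A = -44, A = -22.
Then Σ (y_i + y_{i+1})·c_i = 262, so ȳ = 262 / (6·(-22)) = -131/66.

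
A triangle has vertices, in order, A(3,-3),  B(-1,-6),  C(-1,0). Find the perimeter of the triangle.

16

|AB| = √((-4)² + (-3)²) = √25 = 5
|BC| = √((0)² + (6)²) = √36 = 6
|CA| = √((4)² + (-3)²) = √25 = 5
Perimeter = 5 + 6 + 5 = 16.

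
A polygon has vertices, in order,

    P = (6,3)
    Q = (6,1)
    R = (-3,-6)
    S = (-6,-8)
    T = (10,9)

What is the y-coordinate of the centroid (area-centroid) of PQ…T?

Apply the shoelace formula. First the cross-terms c_i = x_i·y_{i+1} − x_{i+1}·y_i:
  -12, -33, -12, 26, -24  ⇒  2A = -55, A = -27.5.
Then Σ (y_i + y_{i+1})·c_i = 23, so ȳ = 23 / (6·(-27.5)) = -23/165.

-23/165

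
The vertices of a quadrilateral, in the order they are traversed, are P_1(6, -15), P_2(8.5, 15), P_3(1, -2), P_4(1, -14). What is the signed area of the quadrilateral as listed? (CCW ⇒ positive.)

Σ = (217.5) + (-32) + (-12) + (69) = 242.5
Signed area = Σ/2 = 121.25 (positive ⇒ counter-clockwise traversal).

121.25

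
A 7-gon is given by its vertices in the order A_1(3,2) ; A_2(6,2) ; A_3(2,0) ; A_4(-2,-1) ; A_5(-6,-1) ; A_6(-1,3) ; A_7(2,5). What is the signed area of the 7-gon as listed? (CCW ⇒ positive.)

-28.5

Apply Gauss's area formula: 2A = Σ (x_i·y_{i+1} − x_{i+1}·y_i), indices taken mod 7.
Σ = (-6) + (-4) + (-2) + (-4) + (-19) + (-11) + (-11) = -57
Signed area = Σ/2 = -28.5 (negative ⇒ clockwise traversal).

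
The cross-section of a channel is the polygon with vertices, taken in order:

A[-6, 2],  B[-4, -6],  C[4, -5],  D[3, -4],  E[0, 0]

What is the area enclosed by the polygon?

Apply Gauss's area formula: 2A = Σ (x_i·y_{i+1} − x_{i+1}·y_i), indices taken mod 5.
Cross-terms: 44, 44, -1, 0, 0  ⇒  Σ = 87
Area = |Σ|/2 = 43.5.

43.5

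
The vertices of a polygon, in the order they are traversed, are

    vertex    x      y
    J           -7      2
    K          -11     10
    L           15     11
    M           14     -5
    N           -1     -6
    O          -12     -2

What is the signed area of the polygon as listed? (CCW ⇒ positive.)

Cross-terms: -48, -271, -229, -89, -70, -38  ⇒  Σ = -745
Signed area = Σ/2 = -372.5 (negative ⇒ clockwise traversal).

-372.5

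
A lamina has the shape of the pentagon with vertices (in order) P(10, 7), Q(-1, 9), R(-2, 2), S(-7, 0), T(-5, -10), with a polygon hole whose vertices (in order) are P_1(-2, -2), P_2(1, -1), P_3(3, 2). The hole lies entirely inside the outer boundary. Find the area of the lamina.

127.5

Outer boundary:
Apply the shoelace (surveyor's) formula: 2A = Σ (x_i·y_{i+1} − x_{i+1}·y_i), indices taken mod 5.
P→Q: (10)(9) − (-1)(7) = 97
Q→R: (-1)(2) − (-2)(9) = 16
R→S: (-2)(0) − (-7)(2) = 14
S→T: (-7)(-10) − (-5)(0) = 70
T→P: (-5)(7) − (10)(-10) = 65
Σ = 262
Area = |Σ|/2 = 131.
Hole:
Apply the shoelace (surveyor's) formula: 2A = Σ (x_i·y_{i+1} − x_{i+1}·y_i), indices taken mod 3.
Σ = (4) + (5) + (-2) = 7
Area = |Σ|/2 = 3.5.
Net area = 131 − 3.5 = 127.5.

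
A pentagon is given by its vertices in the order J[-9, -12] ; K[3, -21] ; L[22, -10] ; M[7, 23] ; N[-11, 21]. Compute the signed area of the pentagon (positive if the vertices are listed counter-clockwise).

977

Apply the shoelace formula: 2A = Σ (x_i·y_{i+1} − x_{i+1}·y_i), indices taken mod 5.
J→K: (-9)(-21) − (3)(-12) = 225
K→L: (3)(-10) − (22)(-21) = 432
L→M: (22)(23) − (7)(-10) = 576
M→N: (7)(21) − (-11)(23) = 400
N→J: (-11)(-12) − (-9)(21) = 321
Σ = 1954
Signed area = Σ/2 = 977 (positive ⇒ counter-clockwise traversal).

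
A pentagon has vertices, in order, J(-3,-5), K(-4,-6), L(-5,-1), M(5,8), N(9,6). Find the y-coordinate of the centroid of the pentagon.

164/99

Apply Gauss's area formula. First the cross-terms c_i = x_i·y_{i+1} − x_{i+1}·y_i:
  -2, -26, -35, -42, -27  ⇒  2A = -132, A = -66.
Then Σ (y_i + y_{i+1})·c_i = -656, so ȳ = -656 / (6·(-66)) = 164/99.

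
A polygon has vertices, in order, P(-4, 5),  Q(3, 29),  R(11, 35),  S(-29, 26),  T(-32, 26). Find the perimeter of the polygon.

114

|PQ| = √((7)² + (24)²) = √625 = 25
|QR| = √((8)² + (6)²) = √100 = 10
|RS| = √((-40)² + (-9)²) = √1681 = 41
|ST| = √((-3)² + (0)²) = √9 = 3
|TP| = √((28)² + (-21)²) = √1225 = 35
Perimeter = 25 + 10 + 41 + 3 + 35 = 114.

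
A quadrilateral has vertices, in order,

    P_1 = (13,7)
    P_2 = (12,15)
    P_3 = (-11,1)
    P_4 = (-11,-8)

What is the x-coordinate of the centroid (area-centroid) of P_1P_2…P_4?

2/3

Apply the shoelace (surveyor's) formula. First the cross-terms c_i = x_i·y_{i+1} − x_{i+1}·y_i:
  111, 177, 99, 27  ⇒  2A = 414, A = 207.
Then Σ (x_i + x_{i+1})·c_i = 828, so x̄ = 828 / (6·207) = 2/3.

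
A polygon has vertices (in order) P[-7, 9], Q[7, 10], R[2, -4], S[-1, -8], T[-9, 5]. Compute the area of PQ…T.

Apply the shoelace formula: 2A = Σ (x_i·y_{i+1} − x_{i+1}·y_i), indices taken mod 5.
Cross-terms: -133, -48, -20, -77, -46  ⇒  Σ = -324
Area = |Σ|/2 = 162.

162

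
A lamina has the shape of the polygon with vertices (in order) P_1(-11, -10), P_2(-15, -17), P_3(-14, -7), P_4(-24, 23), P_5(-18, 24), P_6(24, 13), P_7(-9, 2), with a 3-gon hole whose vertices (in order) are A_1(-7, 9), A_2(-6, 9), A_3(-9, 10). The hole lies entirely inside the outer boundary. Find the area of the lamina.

Outer boundary:
Σ = (37) + (-133) + (-490) + (-162) + (-810) + (165) + (112) = -1281
Area = |Σ|/2 = 640.5.
Hole:
Apply Gauss's area formula: 2A = Σ (x_i·y_{i+1} − x_{i+1}·y_i), indices taken mod 3.
Σ = (-9) + (21) + (-11) = 1
Area = |Σ|/2 = 0.5.
Net area = 640.5 − 0.5 = 640.

640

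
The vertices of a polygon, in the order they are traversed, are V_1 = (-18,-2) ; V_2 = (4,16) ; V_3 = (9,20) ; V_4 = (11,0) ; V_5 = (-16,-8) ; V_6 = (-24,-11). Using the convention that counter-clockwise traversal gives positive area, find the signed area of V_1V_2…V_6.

-409

V_1→V_2: (-18)(16) − (4)(-2) = -280
V_2→V_3: (4)(20) − (9)(16) = -64
V_3→V_4: (9)(0) − (11)(20) = -220
V_4→V_5: (11)(-8) − (-16)(0) = -88
V_5→V_6: (-16)(-11) − (-24)(-8) = -16
V_6→V_1: (-24)(-2) − (-18)(-11) = -150
Σ = -818
Signed area = Σ/2 = -409 (negative ⇒ clockwise traversal).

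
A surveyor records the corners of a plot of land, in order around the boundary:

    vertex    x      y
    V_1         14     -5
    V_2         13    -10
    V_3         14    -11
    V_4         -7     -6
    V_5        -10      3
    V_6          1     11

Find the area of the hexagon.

V_1→V_2: (14)(-10) − (13)(-5) = -75
V_2→V_3: (13)(-11) − (14)(-10) = -3
V_3→V_4: (14)(-6) − (-7)(-11) = -161
V_4→V_5: (-7)(3) − (-10)(-6) = -81
V_5→V_6: (-10)(11) − (1)(3) = -113
V_6→V_1: (1)(-5) − (14)(11) = -159
Σ = -592
Area = |Σ|/2 = 296.

296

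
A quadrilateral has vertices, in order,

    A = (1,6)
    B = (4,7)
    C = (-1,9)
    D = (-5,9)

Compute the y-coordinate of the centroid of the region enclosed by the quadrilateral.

Apply the surveyor's formula. First the cross-terms c_i = x_i·y_{i+1} − x_{i+1}·y_i:
  -17, 43, 36, -39  ⇒  2A = 23, A = 11.5.
Then Σ (y_i + y_{i+1})·c_i = 530, so ȳ = 530 / (6·11.5) = 530/69.

530/69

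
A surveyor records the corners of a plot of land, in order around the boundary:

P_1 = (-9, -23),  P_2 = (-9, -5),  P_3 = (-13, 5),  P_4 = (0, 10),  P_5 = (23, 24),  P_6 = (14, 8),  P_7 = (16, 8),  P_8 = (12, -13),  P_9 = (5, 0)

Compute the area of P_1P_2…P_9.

Apply the surveyor's formula: 2A = Σ (x_i·y_{i+1} − x_{i+1}·y_i), indices taken mod 9.
Σ = (-162) + (-110) + (-130) + (-230) + (-152) + (-16) + (-304) + (65) + (-115) = -1154
Area = |Σ|/2 = 577.

577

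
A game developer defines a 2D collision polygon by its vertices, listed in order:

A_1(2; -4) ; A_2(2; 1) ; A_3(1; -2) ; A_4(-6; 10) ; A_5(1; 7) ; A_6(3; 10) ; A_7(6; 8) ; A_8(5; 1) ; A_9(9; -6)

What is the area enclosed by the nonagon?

Apply the shoelace formula: 2A = Σ (x_i·y_{i+1} − x_{i+1}·y_i), indices taken mod 9.
A_1→A_2: (2)(1) − (2)(-4) = 10
A_2→A_3: (2)(-2) − (1)(1) = -5
A_3→A_4: (1)(10) − (-6)(-2) = -2
A_4→A_5: (-6)(7) − (1)(10) = -52
A_5→A_6: (1)(10) − (3)(7) = -11
A_6→A_7: (3)(8) − (6)(10) = -36
A_7→A_8: (6)(1) − (5)(8) = -34
A_8→A_9: (5)(-6) − (9)(1) = -39
A_9→A_1: (9)(-4) − (2)(-6) = -24
Σ = -193
Area = |Σ|/2 = 96.5.

96.5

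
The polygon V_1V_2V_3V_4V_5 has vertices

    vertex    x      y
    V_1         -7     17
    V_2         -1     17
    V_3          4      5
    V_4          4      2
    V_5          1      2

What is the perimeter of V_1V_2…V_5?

42

|V_1V_2| = √((6)² + (0)²) = √36 = 6
|V_2V_3| = √((5)² + (-12)²) = √169 = 13
|V_3V_4| = √((0)² + (-3)²) = √9 = 3
|V_4V_5| = √((-3)² + (0)²) = √9 = 3
|V_5V_1| = √((-8)² + (15)²) = √289 = 17
Perimeter = 6 + 13 + 3 + 3 + 17 = 42.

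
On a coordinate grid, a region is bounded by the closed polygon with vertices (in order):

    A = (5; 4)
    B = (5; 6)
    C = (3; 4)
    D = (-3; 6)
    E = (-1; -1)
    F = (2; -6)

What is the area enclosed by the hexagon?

48.5

Cross-terms: 10, 2, 30, 9, 8, 38  ⇒  Σ = 97
Area = |Σ|/2 = 48.5.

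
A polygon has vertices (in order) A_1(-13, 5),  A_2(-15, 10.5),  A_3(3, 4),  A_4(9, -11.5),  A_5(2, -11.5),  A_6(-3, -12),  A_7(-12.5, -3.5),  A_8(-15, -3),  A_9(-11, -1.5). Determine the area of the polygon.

Apply the surveyor's formula: 2A = Σ (x_i·y_{i+1} − x_{i+1}·y_i), indices taken mod 9.
A_1→A_2: (-13)(10.5) − (-15)(5) = -61.5
A_2→A_3: (-15)(4) − (3)(10.5) = -91.5
A_3→A_4: (3)(-11.5) − (9)(4) = -70.5
A_4→A_5: (9)(-11.5) − (2)(-11.5) = -80.5
A_5→A_6: (2)(-12) − (-3)(-11.5) = -58.5
A_6→A_7: (-3)(-3.5) − (-12.5)(-12) = -139.5
A_7→A_8: (-12.5)(-3) − (-15)(-3.5) = -15
A_8→A_9: (-15)(-1.5) − (-11)(-3) = -10.5
A_9→A_1: (-11)(5) − (-13)(-1.5) = -74.5
Σ = -602
Area = |Σ|/2 = 301.

301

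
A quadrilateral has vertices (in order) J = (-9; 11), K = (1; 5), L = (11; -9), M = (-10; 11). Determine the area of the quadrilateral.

Apply the surveyor's formula: 2A = Σ (x_i·y_{i+1} − x_{i+1}·y_i), indices taken mod 4.
Σ = (-56) + (-64) + (31) + (-11) = -100
Area = |Σ|/2 = 50.

50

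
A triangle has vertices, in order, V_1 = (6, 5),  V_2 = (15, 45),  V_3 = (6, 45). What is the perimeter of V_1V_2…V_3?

|V_1V_2| = √((9)² + (40)²) = √1681 = 41
|V_2V_3| = √((-9)² + (0)²) = √81 = 9
|V_3V_1| = √((0)² + (-40)²) = √1600 = 40
Perimeter = 41 + 9 + 40 = 90.

90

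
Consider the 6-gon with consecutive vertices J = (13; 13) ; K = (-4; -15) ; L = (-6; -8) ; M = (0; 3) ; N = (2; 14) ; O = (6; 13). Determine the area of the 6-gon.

187

Apply the surveyor's formula: 2A = Σ (x_i·y_{i+1} − x_{i+1}·y_i), indices taken mod 6.
Σ = (-143) + (-58) + (-18) + (-6) + (-58) + (-91) = -374
Area = |Σ|/2 = 187.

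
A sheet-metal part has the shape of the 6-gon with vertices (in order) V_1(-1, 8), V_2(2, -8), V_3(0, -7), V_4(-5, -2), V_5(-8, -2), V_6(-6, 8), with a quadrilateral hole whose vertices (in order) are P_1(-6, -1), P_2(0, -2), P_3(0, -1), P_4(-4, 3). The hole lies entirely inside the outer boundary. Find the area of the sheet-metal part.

Outer boundary:
Apply Gauss's area formula: 2A = Σ (x_i·y_{i+1} − x_{i+1}·y_i), indices taken mod 6.
Σ = (-8) + (-14) + (-35) + (-6) + (-76) + (-40) = -179
Area = |Σ|/2 = 89.5.
Hole:
Σ = (12) + (0) + (-4) + (22) = 30
Area = |Σ|/2 = 15.
Net area = 89.5 − 15 = 74.5.

74.5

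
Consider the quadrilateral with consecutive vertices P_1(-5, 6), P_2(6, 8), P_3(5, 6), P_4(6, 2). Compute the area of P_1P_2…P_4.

30

Apply the surveyor's formula: 2A = Σ (x_i·y_{i+1} − x_{i+1}·y_i), indices taken mod 4.
Σ = (-76) + (-4) + (-26) + (46) = -60
Area = |Σ|/2 = 30.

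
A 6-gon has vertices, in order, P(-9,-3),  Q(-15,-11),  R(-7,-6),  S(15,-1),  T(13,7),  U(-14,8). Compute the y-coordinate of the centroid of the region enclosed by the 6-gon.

Apply Gauss's area formula. First the cross-terms c_i = x_i·y_{i+1} − x_{i+1}·y_i:
  54, 13, 97, 118, 202, 114  ⇒  2A = 598, A = 299.
Then Σ (y_i + y_{i+1})·c_i = 2652, so ȳ = 2652 / (6·299) = 34/23.

34/23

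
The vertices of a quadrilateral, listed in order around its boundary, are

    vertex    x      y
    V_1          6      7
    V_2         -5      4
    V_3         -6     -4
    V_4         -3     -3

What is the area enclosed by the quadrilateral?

53

Σ = (59) + (44) + (6) + (-3) = 106
Area = |Σ|/2 = 53.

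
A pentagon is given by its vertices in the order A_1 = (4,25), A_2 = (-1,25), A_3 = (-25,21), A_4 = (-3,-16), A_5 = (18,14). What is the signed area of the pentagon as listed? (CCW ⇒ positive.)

916

A_1→A_2: (4)(25) − (-1)(25) = 125
A_2→A_3: (-1)(21) − (-25)(25) = 604
A_3→A_4: (-25)(-16) − (-3)(21) = 463
A_4→A_5: (-3)(14) − (18)(-16) = 246
A_5→A_1: (18)(25) − (4)(14) = 394
Σ = 1832
Signed area = Σ/2 = 916 (positive ⇒ counter-clockwise traversal).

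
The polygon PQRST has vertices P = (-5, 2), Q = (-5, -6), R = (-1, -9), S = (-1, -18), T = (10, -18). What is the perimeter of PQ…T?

|PQ| = √((0)² + (-8)²) = √64 = 8
|QR| = √((4)² + (-3)²) = √25 = 5
|RS| = √((0)² + (-9)²) = √81 = 9
|ST| = √((11)² + (0)²) = √121 = 11
|TP| = √((-15)² + (20)²) = √625 = 25
Perimeter = 8 + 5 + 9 + 11 + 25 = 58.

58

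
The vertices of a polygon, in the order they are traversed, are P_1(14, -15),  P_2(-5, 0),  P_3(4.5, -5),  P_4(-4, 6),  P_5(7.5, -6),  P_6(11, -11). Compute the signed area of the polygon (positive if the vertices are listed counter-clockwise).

-45.75

Cross-terms: -75, 25, 7, -21, -16.5, -11  ⇒  Σ = -91.5
Signed area = Σ/2 = -45.75 (negative ⇒ clockwise traversal).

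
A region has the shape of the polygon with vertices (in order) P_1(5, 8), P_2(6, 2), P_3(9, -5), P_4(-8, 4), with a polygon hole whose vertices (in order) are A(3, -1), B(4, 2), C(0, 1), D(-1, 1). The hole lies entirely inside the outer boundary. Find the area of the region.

Outer boundary:
Apply the shoelace (surveyor's) formula: 2A = Σ (x_i·y_{i+1} − x_{i+1}·y_i), indices taken mod 4.
P_1→P_2: (5)(2) − (6)(8) = -38
P_2→P_3: (6)(-5) − (9)(2) = -48
P_3→P_4: (9)(4) − (-8)(-5) = -4
P_4→P_1: (-8)(8) − (5)(4) = -84
Σ = -174
Area = |Σ|/2 = 87.
Hole:
Cross-terms: 10, 4, 1, -2  ⇒  Σ = 13
Area = |Σ|/2 = 6.5.
Net area = 87 − 6.5 = 80.5.

80.5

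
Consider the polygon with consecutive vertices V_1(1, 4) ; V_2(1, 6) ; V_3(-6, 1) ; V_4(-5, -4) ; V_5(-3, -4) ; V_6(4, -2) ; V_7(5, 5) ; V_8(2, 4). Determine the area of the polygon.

71

Apply the surveyor's formula: 2A = Σ (x_i·y_{i+1} − x_{i+1}·y_i), indices taken mod 8.
Cross-terms: 2, 37, 29, 8, 22, 30, 10, 4  ⇒  Σ = 142
Area = |Σ|/2 = 71.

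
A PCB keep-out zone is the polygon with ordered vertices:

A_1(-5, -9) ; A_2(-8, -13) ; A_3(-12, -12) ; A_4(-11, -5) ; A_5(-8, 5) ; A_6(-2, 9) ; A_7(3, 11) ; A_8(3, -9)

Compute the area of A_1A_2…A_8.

238.5

Apply the surveyor's formula: 2A = Σ (x_i·y_{i+1} − x_{i+1}·y_i), indices taken mod 8.
Cross-terms: -7, -60, -72, -95, -62, -49, -60, -72  ⇒  Σ = -477
Area = |Σ|/2 = 238.5.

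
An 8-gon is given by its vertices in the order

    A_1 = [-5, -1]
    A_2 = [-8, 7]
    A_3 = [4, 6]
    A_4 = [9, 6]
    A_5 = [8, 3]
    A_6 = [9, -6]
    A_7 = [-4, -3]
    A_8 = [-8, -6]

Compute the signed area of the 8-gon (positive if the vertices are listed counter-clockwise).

Σ = (-43) + (-76) + (-30) + (-21) + (-75) + (-51) + (0) + (-22) = -318
Signed area = Σ/2 = -159 (negative ⇒ clockwise traversal).

-159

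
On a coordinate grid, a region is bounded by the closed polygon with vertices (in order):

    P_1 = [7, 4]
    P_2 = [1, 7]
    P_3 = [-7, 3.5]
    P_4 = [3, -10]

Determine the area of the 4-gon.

119.5

Apply the shoelace formula: 2A = Σ (x_i·y_{i+1} − x_{i+1}·y_i), indices taken mod 4.
P_1→P_2: (7)(7) − (1)(4) = 45
P_2→P_3: (1)(3.5) − (-7)(7) = 52.5
P_3→P_4: (-7)(-10) − (3)(3.5) = 59.5
P_4→P_1: (3)(4) − (7)(-10) = 82
Σ = 239
Area = |Σ|/2 = 119.5.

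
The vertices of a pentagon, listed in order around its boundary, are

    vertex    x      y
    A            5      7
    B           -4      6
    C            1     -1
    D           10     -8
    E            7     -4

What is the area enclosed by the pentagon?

Apply the shoelace formula: 2A = Σ (x_i·y_{i+1} − x_{i+1}·y_i), indices taken mod 5.
Σ = (58) + (-2) + (2) + (16) + (69) = 143
Area = |Σ|/2 = 71.5.

71.5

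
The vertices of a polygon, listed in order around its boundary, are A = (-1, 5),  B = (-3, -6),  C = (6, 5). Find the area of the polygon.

38.5

Apply Gauss's area formula: 2A = Σ (x_i·y_{i+1} − x_{i+1}·y_i), indices taken mod 3.
Σ = (21) + (21) + (35) = 77
Area = |Σ|/2 = 38.5.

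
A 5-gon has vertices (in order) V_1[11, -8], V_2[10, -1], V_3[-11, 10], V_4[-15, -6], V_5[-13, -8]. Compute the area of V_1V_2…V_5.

304

Apply the shoelace formula: 2A = Σ (x_i·y_{i+1} − x_{i+1}·y_i), indices taken mod 5.
Cross-terms: 69, 89, 216, 42, 192  ⇒  Σ = 608
Area = |Σ|/2 = 304.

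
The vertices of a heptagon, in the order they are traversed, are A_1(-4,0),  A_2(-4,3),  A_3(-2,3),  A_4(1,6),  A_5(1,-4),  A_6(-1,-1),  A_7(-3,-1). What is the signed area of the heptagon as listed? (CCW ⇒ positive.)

Apply Gauss's area formula: 2A = Σ (x_i·y_{i+1} − x_{i+1}·y_i), indices taken mod 7.
Σ = (-12) + (-6) + (-15) + (-10) + (-5) + (-2) + (-4) = -54
Signed area = Σ/2 = -27 (negative ⇒ clockwise traversal).

-27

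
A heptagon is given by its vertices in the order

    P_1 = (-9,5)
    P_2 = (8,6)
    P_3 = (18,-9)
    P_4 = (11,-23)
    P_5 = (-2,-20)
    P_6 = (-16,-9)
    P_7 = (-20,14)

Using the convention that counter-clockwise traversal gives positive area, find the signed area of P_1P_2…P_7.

Apply Gauss's area formula: 2A = Σ (x_i·y_{i+1} − x_{i+1}·y_i), indices taken mod 7.
Cross-terms: -94, -180, -315, -266, -302, -404, 26  ⇒  Σ = -1535
Signed area = Σ/2 = -767.5 (negative ⇒ clockwise traversal).

-767.5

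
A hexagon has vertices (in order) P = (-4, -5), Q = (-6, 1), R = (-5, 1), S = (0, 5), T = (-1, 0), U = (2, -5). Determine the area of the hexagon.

40

Σ = (-34) + (-1) + (-25) + (5) + (5) + (-30) = -80
Area = |Σ|/2 = 40.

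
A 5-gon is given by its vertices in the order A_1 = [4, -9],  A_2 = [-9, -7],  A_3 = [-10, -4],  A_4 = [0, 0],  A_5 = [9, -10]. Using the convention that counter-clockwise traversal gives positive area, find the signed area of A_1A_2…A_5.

-92

Σ = (-109) + (-34) + (0) + (0) + (-41) = -184
Signed area = Σ/2 = -92 (negative ⇒ clockwise traversal).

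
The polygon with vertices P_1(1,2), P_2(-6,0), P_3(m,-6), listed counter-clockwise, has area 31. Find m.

4

The doubled signed area Σ (x_i y_{i+1} − x_{i+1} y_i) is linear in m.
With m=0 it equals 54; the coefficient of m is 2 (from the two edges through P_3).
So 2·m + 54 = 2·31 = 62 ⇒ m = 4.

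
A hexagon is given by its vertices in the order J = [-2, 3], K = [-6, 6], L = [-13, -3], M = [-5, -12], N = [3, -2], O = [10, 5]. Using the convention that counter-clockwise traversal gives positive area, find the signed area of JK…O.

Apply the shoelace formula: 2A = Σ (x_i·y_{i+1} − x_{i+1}·y_i), indices taken mod 6.
Σ = (6) + (96) + (141) + (46) + (35) + (40) = 364
Signed area = Σ/2 = 182 (positive ⇒ counter-clockwise traversal).

182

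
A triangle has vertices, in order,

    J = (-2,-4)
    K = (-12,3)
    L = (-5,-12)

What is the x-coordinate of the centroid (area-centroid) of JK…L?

-19/3

Apply the shoelace formula. First the cross-terms c_i = x_i·y_{i+1} − x_{i+1}·y_i:
  -54, 159, -4  ⇒  2A = 101, A = 50.5.
Then Σ (x_i + x_{i+1})·c_i = -1919, so x̄ = -1919 / (6·50.5) = -19/3.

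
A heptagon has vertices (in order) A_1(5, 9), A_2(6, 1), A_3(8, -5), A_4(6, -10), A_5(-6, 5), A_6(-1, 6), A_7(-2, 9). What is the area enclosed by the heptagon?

Σ = (-49) + (-38) + (-50) + (-30) + (-31) + (3) + (-63) = -258
Area = |Σ|/2 = 129.

129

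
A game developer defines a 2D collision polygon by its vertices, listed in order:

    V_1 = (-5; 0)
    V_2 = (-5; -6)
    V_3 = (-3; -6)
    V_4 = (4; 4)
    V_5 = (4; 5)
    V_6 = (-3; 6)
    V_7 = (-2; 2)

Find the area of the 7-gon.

56.5

Σ = (30) + (12) + (12) + (4) + (39) + (6) + (10) = 113
Area = |Σ|/2 = 56.5.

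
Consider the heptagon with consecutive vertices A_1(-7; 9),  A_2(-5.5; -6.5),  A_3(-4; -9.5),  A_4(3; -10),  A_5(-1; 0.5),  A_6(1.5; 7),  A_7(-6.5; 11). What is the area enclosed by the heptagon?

127

Apply the shoelace formula: 2A = Σ (x_i·y_{i+1} − x_{i+1}·y_i), indices taken mod 7.
A_1→A_2: (-7)(-6.5) − (-5.5)(9) = 95
A_2→A_3: (-5.5)(-9.5) − (-4)(-6.5) = 26.25
A_3→A_4: (-4)(-10) − (3)(-9.5) = 68.5
A_4→A_5: (3)(0.5) − (-1)(-10) = -8.5
A_5→A_6: (-1)(7) − (1.5)(0.5) = -7.75
A_6→A_7: (1.5)(11) − (-6.5)(7) = 62
A_7→A_1: (-6.5)(9) − (-7)(11) = 18.5
Σ = 254
Area = |Σ|/2 = 127.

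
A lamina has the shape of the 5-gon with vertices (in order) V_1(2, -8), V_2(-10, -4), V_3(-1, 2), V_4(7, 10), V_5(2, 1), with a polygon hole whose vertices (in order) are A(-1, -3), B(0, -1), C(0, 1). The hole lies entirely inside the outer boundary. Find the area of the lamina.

Outer boundary:
Apply the surveyor's formula: 2A = Σ (x_i·y_{i+1} − x_{i+1}·y_i), indices taken mod 5.
V_1→V_2: (2)(-4) − (-10)(-8) = -88
V_2→V_3: (-10)(2) − (-1)(-4) = -24
V_3→V_4: (-1)(10) − (7)(2) = -24
V_4→V_5: (7)(1) − (2)(10) = -13
V_5→V_1: (2)(-8) − (2)(1) = -18
Σ = -167
Area = |Σ|/2 = 83.5.
Hole:
Apply the surveyor's formula: 2A = Σ (x_i·y_{i+1} − x_{i+1}·y_i), indices taken mod 3.
A→B: (-1)(-1) − (0)(-3) = 1
B→C: (0)(1) − (0)(-1) = 0
C→A: (0)(-3) − (-1)(1) = 1
Σ = 2
Area = |Σ|/2 = 1.
Net area = 83.5 − 1 = 82.5.

82.5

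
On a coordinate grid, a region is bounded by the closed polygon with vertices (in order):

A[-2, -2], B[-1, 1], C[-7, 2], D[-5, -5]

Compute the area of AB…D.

Apply the surveyor's formula: 2A = Σ (x_i·y_{i+1} − x_{i+1}·y_i), indices taken mod 4.
Σ = (-4) + (5) + (45) + (0) = 46
Area = |Σ|/2 = 23.

23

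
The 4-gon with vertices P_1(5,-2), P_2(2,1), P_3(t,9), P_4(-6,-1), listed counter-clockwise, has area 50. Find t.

-1

The doubled signed area Σ (x_i y_{i+1} − x_{i+1} y_i) is linear in t.
With t=0 it equals 98; the coefficient of t is -2 (from the two edges through P_3).
So -2·t + 98 = 2·50 = 100 ⇒ t = -1.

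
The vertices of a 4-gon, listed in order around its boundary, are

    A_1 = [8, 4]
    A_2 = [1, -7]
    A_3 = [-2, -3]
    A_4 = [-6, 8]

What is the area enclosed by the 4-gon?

Apply the shoelace formula: 2A = Σ (x_i·y_{i+1} − x_{i+1}·y_i), indices taken mod 4.
A_1→A_2: (8)(-7) − (1)(4) = -60
A_2→A_3: (1)(-3) − (-2)(-7) = -17
A_3→A_4: (-2)(8) − (-6)(-3) = -34
A_4→A_1: (-6)(4) − (8)(8) = -88
Σ = -199
Area = |Σ|/2 = 99.5.

99.5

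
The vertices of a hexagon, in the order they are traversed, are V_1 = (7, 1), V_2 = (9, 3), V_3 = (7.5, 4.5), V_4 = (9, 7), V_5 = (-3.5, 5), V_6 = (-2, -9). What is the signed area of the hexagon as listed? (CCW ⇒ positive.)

Σ = (12) + (18) + (12) + (69.5) + (41.5) + (61) = 214
Signed area = Σ/2 = 107 (positive ⇒ counter-clockwise traversal).

107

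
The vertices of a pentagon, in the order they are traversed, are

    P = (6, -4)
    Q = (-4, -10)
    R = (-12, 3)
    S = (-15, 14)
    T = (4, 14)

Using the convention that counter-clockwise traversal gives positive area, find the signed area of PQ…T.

-348.5

Σ = (-76) + (-132) + (-123) + (-266) + (-100) = -697
Signed area = Σ/2 = -348.5 (negative ⇒ clockwise traversal).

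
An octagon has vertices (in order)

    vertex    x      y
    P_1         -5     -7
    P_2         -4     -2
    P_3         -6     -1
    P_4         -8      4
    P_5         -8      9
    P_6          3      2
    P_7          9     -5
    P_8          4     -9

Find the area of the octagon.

154

P_1→P_2: (-5)(-2) − (-4)(-7) = -18
P_2→P_3: (-4)(-1) − (-6)(-2) = -8
P_3→P_4: (-6)(4) − (-8)(-1) = -32
P_4→P_5: (-8)(9) − (-8)(4) = -40
P_5→P_6: (-8)(2) − (3)(9) = -43
P_6→P_7: (3)(-5) − (9)(2) = -33
P_7→P_8: (9)(-9) − (4)(-5) = -61
P_8→P_1: (4)(-7) − (-5)(-9) = -73
Σ = -308
Area = |Σ|/2 = 154.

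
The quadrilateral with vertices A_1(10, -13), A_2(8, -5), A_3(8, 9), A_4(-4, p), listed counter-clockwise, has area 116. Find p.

11

The doubled signed area Σ (x_i y_{i+1} − x_{i+1} y_i) is linear in p.
With p=0 it equals 254; the coefficient of p is -2 (from the two edges through A_4).
So -2·p + 254 = 2·116 = 232 ⇒ p = 11.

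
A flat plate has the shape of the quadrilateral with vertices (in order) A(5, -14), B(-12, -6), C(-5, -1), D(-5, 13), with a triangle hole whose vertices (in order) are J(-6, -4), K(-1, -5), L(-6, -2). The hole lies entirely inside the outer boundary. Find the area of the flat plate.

Outer boundary:
Σ = (-198) + (-18) + (-70) + (5) = -281
Area = |Σ|/2 = 140.5.
Hole:
Apply the shoelace (surveyor's) formula: 2A = Σ (x_i·y_{i+1} − x_{i+1}·y_i), indices taken mod 3.
Σ = (26) + (-28) + (12) = 10
Area = |Σ|/2 = 5.
Net area = 140.5 − 5 = 135.5.

135.5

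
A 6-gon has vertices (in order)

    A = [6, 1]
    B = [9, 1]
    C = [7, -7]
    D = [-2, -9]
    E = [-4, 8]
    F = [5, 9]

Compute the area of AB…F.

Σ = (-3) + (-70) + (-77) + (-52) + (-76) + (-49) = -327
Area = |Σ|/2 = 163.5.

163.5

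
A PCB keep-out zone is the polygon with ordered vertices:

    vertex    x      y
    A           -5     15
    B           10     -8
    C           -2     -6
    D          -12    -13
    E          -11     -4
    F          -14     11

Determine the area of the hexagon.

A→B: (-5)(-8) − (10)(15) = -110
B→C: (10)(-6) − (-2)(-8) = -76
C→D: (-2)(-13) − (-12)(-6) = -46
D→E: (-12)(-4) − (-11)(-13) = -95
E→F: (-11)(11) − (-14)(-4) = -177
F→A: (-14)(15) − (-5)(11) = -155
Σ = -659
Area = |Σ|/2 = 329.5.

329.5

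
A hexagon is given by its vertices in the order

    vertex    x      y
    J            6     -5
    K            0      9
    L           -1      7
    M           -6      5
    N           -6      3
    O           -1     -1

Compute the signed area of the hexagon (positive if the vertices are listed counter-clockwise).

Σ = (54) + (9) + (37) + (12) + (9) + (11) = 132
Signed area = Σ/2 = 66 (positive ⇒ counter-clockwise traversal).

66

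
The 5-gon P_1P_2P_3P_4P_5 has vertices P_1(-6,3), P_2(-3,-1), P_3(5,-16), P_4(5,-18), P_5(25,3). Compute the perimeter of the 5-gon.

|P_1P_2| = √((3)² + (-4)²) = √25 = 5
|P_2P_3| = √((8)² + (-15)²) = √289 = 17
|P_3P_4| = √((0)² + (-2)²) = √4 = 2
|P_4P_5| = √((20)² + (21)²) = √841 = 29
|P_5P_1| = √((-31)² + (0)²) = √961 = 31
Perimeter = 5 + 17 + 2 + 29 + 31 = 84.

84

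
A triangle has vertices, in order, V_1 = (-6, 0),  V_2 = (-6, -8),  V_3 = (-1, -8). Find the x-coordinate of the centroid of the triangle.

Apply the shoelace formula. First the cross-terms c_i = x_i·y_{i+1} − x_{i+1}·y_i:
  48, 40, -48  ⇒  2A = 40, A = 20.
Then Σ (x_i + x_{i+1})·c_i = -520, so x̄ = -520 / (6·20) = -13/3.

-13/3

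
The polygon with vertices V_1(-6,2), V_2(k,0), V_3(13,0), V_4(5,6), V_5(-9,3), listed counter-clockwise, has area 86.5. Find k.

The doubled signed area Σ (x_i y_{i+1} − x_{i+1} y_i) is linear in k.
With k=0 it equals 147; the coefficient of k is -2 (from the two edges through V_2).
So -2·k + 147 = 2·86.5 = 173 ⇒ k = -13.

-13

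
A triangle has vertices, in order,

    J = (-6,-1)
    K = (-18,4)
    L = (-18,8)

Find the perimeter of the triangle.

32

|JK| = √((-12)² + (5)²) = √169 = 13
|KL| = √((0)² + (4)²) = √16 = 4
|LJ| = √((12)² + (-9)²) = √225 = 15
Perimeter = 13 + 4 + 15 = 32.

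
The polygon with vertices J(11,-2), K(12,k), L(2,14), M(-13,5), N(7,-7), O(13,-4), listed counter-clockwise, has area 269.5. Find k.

2

The doubled signed area Σ (x_i y_{i+1} − x_{i+1} y_i) is linear in k.
With k=0 it equals 521; the coefficient of k is 9 (from the two edges through K).
So 9·k + 521 = 2·269.5 = 539 ⇒ k = 2.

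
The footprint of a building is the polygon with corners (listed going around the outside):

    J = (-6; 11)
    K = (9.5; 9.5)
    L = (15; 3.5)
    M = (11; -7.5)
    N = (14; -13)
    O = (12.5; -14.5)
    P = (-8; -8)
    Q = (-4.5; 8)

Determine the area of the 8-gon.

408.875

Apply the surveyor's formula: 2A = Σ (x_i·y_{i+1} − x_{i+1}·y_i), indices taken mod 8.
J→K: (-6)(9.5) − (9.5)(11) = -161.5
K→L: (9.5)(3.5) − (15)(9.5) = -109.25
L→M: (15)(-7.5) − (11)(3.5) = -151
M→N: (11)(-13) − (14)(-7.5) = -38
N→O: (14)(-14.5) − (12.5)(-13) = -40.5
O→P: (12.5)(-8) − (-8)(-14.5) = -216
P→Q: (-8)(8) − (-4.5)(-8) = -100
Q→J: (-4.5)(11) − (-6)(8) = -1.5
Σ = -817.75
Area = |Σ|/2 = 408.875.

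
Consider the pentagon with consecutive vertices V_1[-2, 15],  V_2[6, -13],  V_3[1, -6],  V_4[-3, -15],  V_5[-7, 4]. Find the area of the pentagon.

V_1→V_2: (-2)(-13) − (6)(15) = -64
V_2→V_3: (6)(-6) − (1)(-13) = -23
V_3→V_4: (1)(-15) − (-3)(-6) = -33
V_4→V_5: (-3)(4) − (-7)(-15) = -117
V_5→V_1: (-7)(15) − (-2)(4) = -97
Σ = -334
Area = |Σ|/2 = 167.

167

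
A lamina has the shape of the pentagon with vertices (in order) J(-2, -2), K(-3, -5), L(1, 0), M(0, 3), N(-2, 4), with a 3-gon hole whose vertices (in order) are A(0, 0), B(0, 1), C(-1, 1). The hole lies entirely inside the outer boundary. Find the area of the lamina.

14.5

Outer boundary:
Apply the surveyor's formula: 2A = Σ (x_i·y_{i+1} − x_{i+1}·y_i), indices taken mod 5.
J→K: (-2)(-5) − (-3)(-2) = 4
K→L: (-3)(0) − (1)(-5) = 5
L→M: (1)(3) − (0)(0) = 3
M→N: (0)(4) − (-2)(3) = 6
N→J: (-2)(-2) − (-2)(4) = 12
Σ = 30
Area = |Σ|/2 = 15.
Hole:
Σ = (0) + (1) + (0) = 1
Area = |Σ|/2 = 0.5.
Net area = 15 − 0.5 = 14.5.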